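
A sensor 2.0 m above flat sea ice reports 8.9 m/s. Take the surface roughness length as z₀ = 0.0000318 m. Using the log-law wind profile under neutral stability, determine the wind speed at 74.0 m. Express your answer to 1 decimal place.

Log law: V(z) ∝ ln(z/z₀), so V₂/V₁ = ln(z₂/z₀) / ln(z₁/z₀).
ln(74.0/0.0000318) = 14.6601, ln(2.0/0.0000318) = 11.0492
V₂ = 8.9 × 14.6601/11.0492 = 8.9 × 1.3268 = 11.8086 m/s

11.8 m/s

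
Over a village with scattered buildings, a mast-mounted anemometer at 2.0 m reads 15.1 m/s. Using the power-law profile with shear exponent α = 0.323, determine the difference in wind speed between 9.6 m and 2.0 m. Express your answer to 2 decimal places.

9.96 m/s

Power law: V₂ = V₁ · (z₂/z₁)^α = 15.1 × (4.8000)^0.323 = 25.0621 m/s
ΔV = 25.0621 − 15.1 = 9.9621 m/s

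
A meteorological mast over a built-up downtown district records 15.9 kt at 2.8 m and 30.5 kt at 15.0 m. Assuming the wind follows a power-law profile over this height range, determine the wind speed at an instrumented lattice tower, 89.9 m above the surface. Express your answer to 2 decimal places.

61.11 kt

First find α: α = ln(V₂/V₁)/ln(z₂/z₁) = ln(30.5/15.9)/ln(15.0/2.8) = 0.65141/1.67843 = 0.3881
Extrapolate from 15.0 m to 89.9 m: V₃ = 30.5 × (89.9/15.0)^0.3881 = 30.5 × 2.0036 = 61.1107 kt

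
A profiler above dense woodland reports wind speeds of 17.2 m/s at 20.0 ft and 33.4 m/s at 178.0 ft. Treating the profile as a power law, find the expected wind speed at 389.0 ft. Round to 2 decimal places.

42.35 m/s

First find α: α = ln(V₂/V₁)/ln(z₂/z₁) = ln(33.4/17.2)/ln(178.0/20.0) = 0.66365/2.18605 = 0.3036
Extrapolate from 178.0 ft to 389.0 ft: V₃ = 33.4 × (389.0/178.0)^0.3036 = 33.4 × 1.2679 = 42.3469 m/s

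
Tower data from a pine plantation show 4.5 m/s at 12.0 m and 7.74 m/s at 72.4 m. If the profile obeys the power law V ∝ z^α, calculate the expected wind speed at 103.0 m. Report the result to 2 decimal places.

First find α: α = ln(V₂/V₁)/ln(z₂/z₁) = ln(7.74/4.5)/ln(72.4/12.0) = 0.54232/1.79730 = 0.3017
Extrapolate from 72.4 m to 103.0 m: V₃ = 7.74 × (103.0/72.4)^0.3017 = 7.74 × 1.1122 = 8.6087 m/s

8.61 m/s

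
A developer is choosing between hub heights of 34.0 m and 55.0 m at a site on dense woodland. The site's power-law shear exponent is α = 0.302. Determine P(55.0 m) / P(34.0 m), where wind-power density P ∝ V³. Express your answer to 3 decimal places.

Speed ratio: V_B/V_A = (z_B/z_A)^α = (55.0/34.0)^0.302 = (1.6176)^0.302 = 1.15633
Power-density ratio: P_B/P_A = (V_B/V_A)³ = (1.15633)³ = 1.54614

1.546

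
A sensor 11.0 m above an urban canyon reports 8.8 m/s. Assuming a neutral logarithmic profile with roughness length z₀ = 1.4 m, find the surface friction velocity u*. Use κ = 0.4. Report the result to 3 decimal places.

u* ≈ 1.708 m/s

Log law: V(z) = (u*/κ) · ln(z/z₀) ⇒ u* = κ · V / ln(z/z₀)
u* = 0.4 × 8.8 / ln(11.0/1.4) = 0.4 × 8.8 / 2.0614
   = 3.5200 / 2.0614 = 1.7076 m/s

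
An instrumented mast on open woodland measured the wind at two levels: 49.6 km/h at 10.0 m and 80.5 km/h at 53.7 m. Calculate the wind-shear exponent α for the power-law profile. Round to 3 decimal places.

α ≈ 0.288

Power law: V₂/V₁ = (z₂/z₁)^α ⇒ α = ln(V₂/V₁) / ln(z₂/z₁)
α = ln(80.5/49.6) / ln(53.7/10.0) = ln(1.6230) / ln(5.3700)
  = 0.48427 / 1.68083 = 0.28811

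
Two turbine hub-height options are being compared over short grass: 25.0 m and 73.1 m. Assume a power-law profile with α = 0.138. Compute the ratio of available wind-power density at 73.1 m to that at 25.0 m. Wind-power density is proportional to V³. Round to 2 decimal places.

1.56

Speed ratio: V_B/V_A = (z_B/z_A)^α = (73.1/25.0)^0.138 = (2.9240)^0.138 = 1.15959
Power-density ratio: P_B/P_A = (V_B/V_A)³ = (1.15959)³ = 1.55925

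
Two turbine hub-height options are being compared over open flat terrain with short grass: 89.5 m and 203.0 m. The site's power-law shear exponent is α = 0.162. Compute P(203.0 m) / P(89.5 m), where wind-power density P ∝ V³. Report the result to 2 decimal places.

1.49

Speed ratio: V_B/V_A = (z_B/z_A)^α = (203.0/89.5)^0.162 = (2.2682)^0.162 = 1.14188
Power-density ratio: P_B/P_A = (V_B/V_A)³ = (1.14188)³ = 1.48887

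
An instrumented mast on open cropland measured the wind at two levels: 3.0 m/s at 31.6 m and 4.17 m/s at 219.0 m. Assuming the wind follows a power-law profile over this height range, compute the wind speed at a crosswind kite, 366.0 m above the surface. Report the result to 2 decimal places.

First find α: α = ln(V₂/V₁)/ln(z₂/z₁) = ln(4.17/3.0)/ln(219.0/31.6) = 0.32930/1.93591 = 0.1701
Extrapolate from 219.0 m to 366.0 m: V₃ = 4.17 × (366.0/219.0)^0.1701 = 4.17 × 1.0913 = 4.5507 m/s

4.55 m/s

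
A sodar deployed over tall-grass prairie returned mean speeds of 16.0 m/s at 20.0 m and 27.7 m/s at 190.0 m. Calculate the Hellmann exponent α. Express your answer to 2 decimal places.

Power law: V₂/V₁ = (z₂/z₁)^α ⇒ α = ln(V₂/V₁) / ln(z₂/z₁)
α = ln(27.7/16.0) / ln(190.0/20.0) = ln(1.7312) / ln(9.5000)
  = 0.54884 / 2.25129 = 0.24379

α ≈ 0.24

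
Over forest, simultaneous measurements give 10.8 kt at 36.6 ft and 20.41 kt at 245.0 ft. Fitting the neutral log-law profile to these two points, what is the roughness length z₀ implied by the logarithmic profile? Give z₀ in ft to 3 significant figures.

z₀ ≈ 4.32 ft

Log law: V(z) ∝ ln(z/z₀). With r = V₁/V₂ = 10.8/20.41 = 0.52915,
r · ln(z₂/z₀) = ln(z₁/z₀) ⇒ ln z₀ = (ln z₁ − r·ln z₂)/(1 − r)
ln z₀ = (3.60005 − 0.52915×5.50126) / 0.47085 = 1.4634
z₀ = exp(1.4634) = 4.321 ft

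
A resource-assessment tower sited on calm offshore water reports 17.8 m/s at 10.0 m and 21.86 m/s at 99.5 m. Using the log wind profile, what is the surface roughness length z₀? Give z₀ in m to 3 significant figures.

z₀ ≈ 0.000422 m

Log law: V(z) ∝ ln(z/z₀). With r = V₁/V₂ = 17.8/21.86 = 0.81427,
r · ln(z₂/z₀) = ln(z₁/z₀) ⇒ ln z₀ = (ln z₁ − r·ln z₂)/(1 − r)
ln z₀ = (2.30259 − 0.81427×4.60016) / 0.18573 = -7.7705
z₀ = exp(-7.7705) = 0.0004220 m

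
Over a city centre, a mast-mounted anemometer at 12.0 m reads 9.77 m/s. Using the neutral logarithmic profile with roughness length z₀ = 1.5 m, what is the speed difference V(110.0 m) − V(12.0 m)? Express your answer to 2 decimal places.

10.41 m/s

Log law: V₂ = V₁ · ln(z₂/z₀)/ln(z₁/z₀) = 9.77 × 4.2950/2.0794 = 20.1796 m/s
ΔV = 20.1796 − 9.77 = 10.4096 m/s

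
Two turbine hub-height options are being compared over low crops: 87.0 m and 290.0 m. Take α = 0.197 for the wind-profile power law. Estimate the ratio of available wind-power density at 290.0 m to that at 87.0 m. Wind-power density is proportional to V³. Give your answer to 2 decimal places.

2.04

Speed ratio: V_B/V_A = (z_B/z_A)^α = (290.0/87.0)^0.197 = (3.3333)^0.197 = 1.26767
Power-density ratio: P_B/P_A = (V_B/V_A)³ = (1.26767)³ = 2.03714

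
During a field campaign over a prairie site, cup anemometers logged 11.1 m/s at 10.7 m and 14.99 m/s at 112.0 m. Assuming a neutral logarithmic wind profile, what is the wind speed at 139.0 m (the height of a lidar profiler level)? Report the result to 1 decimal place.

15.3 m/s

Log law: V ∝ ln(z/z₀). From the pair, with r = V₁/V₂ = 0.74049,
ln z₀ = (ln z₁ − r·ln z₂)/(1 − r) = (2.3702 − 0.74049×4.7185)/0.25951 = -4.3304 → z₀ = 0.01316 m
V₃ = V₁ · ln(z₃/z₀)/ln(z₁/z₀) = 11.1 × 9.2649/6.7007 = 15.3478 m/s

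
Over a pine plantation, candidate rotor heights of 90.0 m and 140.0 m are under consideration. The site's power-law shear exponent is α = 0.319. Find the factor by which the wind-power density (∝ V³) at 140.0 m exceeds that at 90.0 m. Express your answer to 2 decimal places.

1.53

Speed ratio: V_B/V_A = (z_B/z_A)^α = (140.0/90.0)^0.319 = (1.5556)^0.319 = 1.15136
Power-density ratio: P_B/P_A = (V_B/V_A)³ = (1.15136)³ = 1.52628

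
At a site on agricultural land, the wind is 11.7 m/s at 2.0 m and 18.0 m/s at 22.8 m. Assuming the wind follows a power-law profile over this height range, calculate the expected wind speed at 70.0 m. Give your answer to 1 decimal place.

22.0 m/s

First find α: α = ln(V₂/V₁)/ln(z₂/z₁) = ln(18.0/11.7)/ln(22.8/2.0) = 0.43078/2.43361 = 0.1770
Extrapolate from 22.8 m to 70.0 m: V₃ = 18.0 × (70.0/22.8)^0.1770 = 18.0 × 1.2196 = 21.9537 m/s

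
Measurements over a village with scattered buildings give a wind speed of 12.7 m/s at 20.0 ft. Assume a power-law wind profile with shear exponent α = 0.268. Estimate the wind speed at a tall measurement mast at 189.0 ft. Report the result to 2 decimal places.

23.19 m/s

Power-law profile: V₂ = V₁ · (z₂/z₁)^α
V₂ = 12.7 × (189.0/20.0)^0.268 = 12.7 × (9.4500)^0.268
    = 12.7 × 1.8256 = 23.1857 m/s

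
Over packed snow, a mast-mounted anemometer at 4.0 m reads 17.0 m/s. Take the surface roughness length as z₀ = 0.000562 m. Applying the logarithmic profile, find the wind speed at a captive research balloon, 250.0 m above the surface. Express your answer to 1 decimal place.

24.9 m/s

Log law: V(z) ∝ ln(z/z₀), so V₂/V₁ = ln(z₂/z₀) / ln(z₁/z₀).
ln(250.0/0.000562) = 13.0055, ln(4.0/0.000562) = 8.8703
V₂ = 17.0 × 13.0055/8.8703 = 17.0 × 1.4662 = 24.9251 m/s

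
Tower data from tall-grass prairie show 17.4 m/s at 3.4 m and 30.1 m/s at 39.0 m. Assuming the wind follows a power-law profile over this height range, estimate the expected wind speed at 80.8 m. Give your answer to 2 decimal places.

35.45 m/s

First find α: α = ln(V₂/V₁)/ln(z₂/z₁) = ln(30.1/17.4)/ln(39.0/3.4) = 0.54805/2.43979 = 0.2246
Extrapolate from 39.0 m to 80.8 m: V₃ = 30.1 × (80.8/39.0)^0.2246 = 30.1 × 1.1778 = 35.4510 m/s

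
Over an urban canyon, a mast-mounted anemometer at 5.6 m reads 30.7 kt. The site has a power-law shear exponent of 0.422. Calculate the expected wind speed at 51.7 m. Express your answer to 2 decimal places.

78.43 kt

Power-law profile: V₂ = V₁ · (z₂/z₁)^α
V₂ = 30.7 × (51.7/5.6)^0.422 = 30.7 × (9.2321)^0.422
    = 30.7 × 2.5548 = 78.4325 kt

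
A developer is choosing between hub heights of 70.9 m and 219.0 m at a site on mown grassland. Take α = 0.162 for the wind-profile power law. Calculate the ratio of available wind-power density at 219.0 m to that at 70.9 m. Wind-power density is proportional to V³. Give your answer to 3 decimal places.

Speed ratio: V_B/V_A = (z_B/z_A)^α = (219.0/70.9)^0.162 = (3.0889)^0.162 = 1.20046
Power-density ratio: P_B/P_A = (V_B/V_A)³ = (1.20046)³ = 1.72998

1.730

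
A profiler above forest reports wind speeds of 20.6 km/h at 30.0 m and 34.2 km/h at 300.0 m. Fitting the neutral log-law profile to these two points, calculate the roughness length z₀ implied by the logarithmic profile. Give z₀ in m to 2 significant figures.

z₀ ≈ 0.92 m

Log law: V(z) ∝ ln(z/z₀). With r = V₁/V₂ = 20.6/34.2 = 0.60234,
r · ln(z₂/z₀) = ln(z₁/z₀) ⇒ ln z₀ = (ln z₁ − r·ln z₂)/(1 − r)
ln z₀ = (3.40120 − 0.60234×5.70378) / 0.39766 = -0.0865
z₀ = exp(-0.0865) = 0.9171 m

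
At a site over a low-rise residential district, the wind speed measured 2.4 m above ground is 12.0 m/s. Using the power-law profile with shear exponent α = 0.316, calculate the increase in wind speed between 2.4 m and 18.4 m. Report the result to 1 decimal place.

Power law: V₂ = V₁ · (z₂/z₁)^α = 12.0 × (7.6667)^0.316 = 22.8411 m/s
ΔV = 22.8411 − 12.0 = 10.8411 m/s

10.8 m/s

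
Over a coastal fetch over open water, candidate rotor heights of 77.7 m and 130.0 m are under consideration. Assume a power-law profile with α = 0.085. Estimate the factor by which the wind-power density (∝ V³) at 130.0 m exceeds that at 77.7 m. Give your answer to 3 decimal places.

1.140

Speed ratio: V_B/V_A = (z_B/z_A)^α = (130.0/77.7)^0.085 = (1.6731)^0.085 = 1.04472
Power-density ratio: P_B/P_A = (V_B/V_A)³ = (1.04472)³ = 1.14025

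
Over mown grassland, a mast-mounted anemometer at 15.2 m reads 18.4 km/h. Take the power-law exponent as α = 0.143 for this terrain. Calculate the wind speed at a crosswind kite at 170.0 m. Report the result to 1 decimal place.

Power-law profile: V₂ = V₁ · (z₂/z₁)^α
V₂ = 18.4 × (170.0/15.2)^0.143 = 18.4 × (11.1842)^0.143
    = 18.4 × 1.4124 = 25.9877 km/h

26.0 km/h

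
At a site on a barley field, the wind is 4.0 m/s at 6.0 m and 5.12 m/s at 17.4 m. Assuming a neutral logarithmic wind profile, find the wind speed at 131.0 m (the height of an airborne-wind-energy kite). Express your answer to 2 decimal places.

Log law: V ∝ ln(z/z₀). From the pair, with r = V₁/V₂ = 0.78125,
ln z₀ = (ln z₁ − r·ln z₂)/(1 − r) = (1.7918 − 0.78125×2.8565)/0.21875 = -2.0108 → z₀ = 0.1339 m
V₃ = V₁ · ln(z₃/z₀)/ln(z₁/z₀) = 4.0 × 6.8860/3.8025 = 7.2436 m/s

7.24 m/s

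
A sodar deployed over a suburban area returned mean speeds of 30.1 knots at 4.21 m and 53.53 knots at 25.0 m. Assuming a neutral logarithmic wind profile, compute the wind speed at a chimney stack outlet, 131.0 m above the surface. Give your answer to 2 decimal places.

75.31 knots

Log law: V ∝ ln(z/z₀). From the pair, with r = V₁/V₂ = 0.56230,
ln z₀ = (ln z₁ − r·ln z₂)/(1 − r) = (1.4375 − 0.56230×3.2189)/0.43770 = -0.8511 → z₀ = 0.4270 m
V₃ = V₁ · ln(z₃/z₀)/ln(z₁/z₀) = 30.1 × 5.7263/2.2885 = 75.3147 knots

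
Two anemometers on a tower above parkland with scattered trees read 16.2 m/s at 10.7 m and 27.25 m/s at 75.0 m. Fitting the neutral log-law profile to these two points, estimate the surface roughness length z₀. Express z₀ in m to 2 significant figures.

Log law: V(z) ∝ ln(z/z₀). With r = V₁/V₂ = 16.2/27.25 = 0.59450,
r · ln(z₂/z₀) = ln(z₁/z₀) ⇒ ln z₀ = (ln z₁ − r·ln z₂)/(1 − r)
ln z₀ = (2.37024 − 0.59450×4.31749) / 0.40550 = -0.4845
z₀ = exp(-0.4845) = 0.6160 m

z₀ ≈ 0.62 m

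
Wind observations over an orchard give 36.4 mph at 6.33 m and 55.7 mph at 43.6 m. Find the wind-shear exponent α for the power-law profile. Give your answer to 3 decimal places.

α ≈ 0.220

Power law: V₂/V₁ = (z₂/z₁)^α ⇒ α = ln(V₂/V₁) / ln(z₂/z₁)
α = ln(55.7/36.4) / ln(43.6/6.33) = ln(1.5302) / ln(6.8878)
  = 0.42541 / 1.92976 = 0.22045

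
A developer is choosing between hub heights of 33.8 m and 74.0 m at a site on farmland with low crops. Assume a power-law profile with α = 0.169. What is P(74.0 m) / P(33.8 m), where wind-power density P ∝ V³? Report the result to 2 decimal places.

1.49

Speed ratio: V_B/V_A = (z_B/z_A)^α = (74.0/33.8)^0.169 = (2.1893)^0.169 = 1.14160
Power-density ratio: P_B/P_A = (V_B/V_A)³ = (1.14160)³ = 1.48778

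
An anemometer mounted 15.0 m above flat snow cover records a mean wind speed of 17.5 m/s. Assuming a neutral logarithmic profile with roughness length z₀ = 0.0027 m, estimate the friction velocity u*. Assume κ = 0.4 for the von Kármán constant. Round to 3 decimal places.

Log law: V(z) = (u*/κ) · ln(z/z₀) ⇒ u* = κ · V / ln(z/z₀)
u* = 0.4 × 17.5 / ln(15.0/0.0027) = 0.4 × 17.5 / 8.6226
   = 7.0000 / 8.6226 = 0.8118 m/s

u* ≈ 0.812 m/s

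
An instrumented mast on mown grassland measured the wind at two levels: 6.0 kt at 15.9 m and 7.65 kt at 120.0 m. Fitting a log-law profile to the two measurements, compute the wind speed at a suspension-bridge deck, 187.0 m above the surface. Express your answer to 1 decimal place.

8.0 kt

Log law: V ∝ ln(z/z₀). From the pair, with r = V₁/V₂ = 0.78431,
ln z₀ = (ln z₁ − r·ln z₂)/(1 − r) = (2.7663 − 0.78431×4.7875)/0.21569 = -4.5834 → z₀ = 0.01022 m
V₃ = V₁ · ln(z₃/z₀)/ln(z₁/z₀) = 6.0 × 9.8145/7.3497 = 8.0122 kt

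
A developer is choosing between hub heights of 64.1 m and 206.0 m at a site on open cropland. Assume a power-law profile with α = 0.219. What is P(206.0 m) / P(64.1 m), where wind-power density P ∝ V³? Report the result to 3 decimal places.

2.153

Speed ratio: V_B/V_A = (z_B/z_A)^α = (206.0/64.1)^0.219 = (3.2137)^0.219 = 1.29132
Power-density ratio: P_B/P_A = (V_B/V_A)³ = (1.29132)³ = 2.15330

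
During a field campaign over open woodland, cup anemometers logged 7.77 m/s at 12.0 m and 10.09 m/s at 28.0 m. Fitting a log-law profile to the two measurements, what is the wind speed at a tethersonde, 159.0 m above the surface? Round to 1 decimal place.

14.8 m/s

Log law: V ∝ ln(z/z₀). From the pair, with r = V₁/V₂ = 0.77007,
ln z₀ = (ln z₁ − r·ln z₂)/(1 − r) = (2.4849 − 0.77007×3.3322)/0.22993 = -0.3528 → z₀ = 0.7027 m
V₃ = V₁ · ln(z₃/z₀)/ln(z₁/z₀) = 7.77 × 5.4217/2.8377 = 14.8453 m/s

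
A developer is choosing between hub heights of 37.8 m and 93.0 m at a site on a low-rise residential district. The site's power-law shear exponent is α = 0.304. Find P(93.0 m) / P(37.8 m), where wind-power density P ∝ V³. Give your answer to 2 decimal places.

Speed ratio: V_B/V_A = (z_B/z_A)^α = (93.0/37.8)^0.304 = (2.4603)^0.304 = 1.31480
Power-density ratio: P_B/P_A = (V_B/V_A)³ = (1.31480)³ = 2.27292

2.27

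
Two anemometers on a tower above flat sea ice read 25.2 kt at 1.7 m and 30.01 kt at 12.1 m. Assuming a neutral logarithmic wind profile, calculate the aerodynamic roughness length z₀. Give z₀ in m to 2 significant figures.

z₀ ≈ 0.000058 m

Log law: V(z) ∝ ln(z/z₀). With r = V₁/V₂ = 25.2/30.01 = 0.83972,
r · ln(z₂/z₀) = ln(z₁/z₀) ⇒ ln z₀ = (ln z₁ − r·ln z₂)/(1 − r)
ln z₀ = (0.53063 − 0.83972×2.49321) / 0.16028 = -9.7515
z₀ = exp(-9.7515) = 0.00005821 m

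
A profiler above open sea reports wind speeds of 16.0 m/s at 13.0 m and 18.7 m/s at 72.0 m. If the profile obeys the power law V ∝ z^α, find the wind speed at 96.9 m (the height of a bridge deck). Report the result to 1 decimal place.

19.2 m/s

First find α: α = ln(V₂/V₁)/ln(z₂/z₁) = ln(18.7/16.0)/ln(72.0/13.0) = 0.15593/1.71172 = 0.0911
Extrapolate from 72.0 m to 96.9 m: V₃ = 18.7 × (96.9/72.0)^0.0911 = 18.7 × 1.0274 = 19.2129 m/s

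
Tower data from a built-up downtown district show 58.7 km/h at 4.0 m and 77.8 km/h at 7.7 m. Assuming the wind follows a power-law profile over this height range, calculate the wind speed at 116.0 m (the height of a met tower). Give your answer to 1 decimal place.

249.8 km/h

First find α: α = ln(V₂/V₁)/ln(z₂/z₁) = ln(77.8/58.7)/ln(7.7/4.0) = 0.28170/0.65493 = 0.4301
Extrapolate from 7.7 m to 116.0 m: V₃ = 77.8 × (116.0/7.7)^0.4301 = 77.8 × 3.2113 = 249.8364 km/h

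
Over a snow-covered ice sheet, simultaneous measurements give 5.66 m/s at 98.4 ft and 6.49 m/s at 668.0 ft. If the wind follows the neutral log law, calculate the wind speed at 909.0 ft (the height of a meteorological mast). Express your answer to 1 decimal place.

Log law: V ∝ ln(z/z₀). From the pair, with r = V₁/V₂ = 0.87211,
ln z₀ = (ln z₁ − r·ln z₂)/(1 − r) = (4.5890 − 0.87211×6.5043)/0.12789 = -8.4716 → z₀ = 0.0002093 ft
V₃ = V₁ · ln(z₃/z₀)/ln(z₁/z₀) = 5.66 × 15.2839/13.0606 = 6.6235 m/s

6.6 m/s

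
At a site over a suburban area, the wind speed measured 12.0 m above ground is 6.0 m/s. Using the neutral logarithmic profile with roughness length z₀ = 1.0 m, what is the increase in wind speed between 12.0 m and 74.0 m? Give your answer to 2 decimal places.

4.39 m/s

Log law: V₂ = V₁ · ln(z₂/z₀)/ln(z₁/z₀) = 6.0 × 4.3041/2.4849 = 10.3925 m/s
ΔV = 10.3925 − 6.0 = 4.3925 m/s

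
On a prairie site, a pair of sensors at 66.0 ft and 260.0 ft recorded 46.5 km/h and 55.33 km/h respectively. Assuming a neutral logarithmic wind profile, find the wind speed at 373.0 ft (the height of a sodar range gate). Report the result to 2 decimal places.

Log law: V ∝ ln(z/z₀). From the pair, with r = V₁/V₂ = 0.84041,
ln z₀ = (ln z₁ − r·ln z₂)/(1 − r) = (4.1897 − 0.84041×5.5607)/0.15959 = -3.0304 → z₀ = 0.04830 ft
V₃ = V₁ · ln(z₃/z₀)/ln(z₁/z₀) = 46.5 × 8.9519/7.2200 = 57.6543 km/h

57.65 km/h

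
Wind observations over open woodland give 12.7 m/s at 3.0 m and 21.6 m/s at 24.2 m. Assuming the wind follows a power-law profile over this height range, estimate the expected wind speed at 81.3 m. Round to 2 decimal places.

29.40 m/s

First find α: α = ln(V₂/V₁)/ln(z₂/z₁) = ln(21.6/12.7)/ln(24.2/3.0) = 0.53109/2.08774 = 0.2544
Extrapolate from 24.2 m to 81.3 m: V₃ = 21.6 × (81.3/24.2)^0.2544 = 21.6 × 1.3611 = 29.3989 m/s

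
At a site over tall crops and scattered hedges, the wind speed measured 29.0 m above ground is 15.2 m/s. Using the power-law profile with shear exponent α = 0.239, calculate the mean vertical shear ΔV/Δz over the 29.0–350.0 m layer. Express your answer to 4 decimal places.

0.0385 m/s/m

Power law: V₂ = V₁ · (z₂/z₁)^α = 15.2 × (12.0690)^0.239 = 27.5653 m/s
ΔV/Δz = (27.5653 − 15.2)/(350.0 − 29.0) = 12.3653/321.0000 = 0.03852 m/s/m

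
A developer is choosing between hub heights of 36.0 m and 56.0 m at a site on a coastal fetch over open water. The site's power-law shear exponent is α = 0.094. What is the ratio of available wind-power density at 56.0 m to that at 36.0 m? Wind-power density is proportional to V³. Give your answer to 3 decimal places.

1.133

Speed ratio: V_B/V_A = (z_B/z_A)^α = (56.0/36.0)^0.094 = (1.5556)^0.094 = 1.04241
Power-density ratio: P_B/P_A = (V_B/V_A)³ = (1.04241)³ = 1.13269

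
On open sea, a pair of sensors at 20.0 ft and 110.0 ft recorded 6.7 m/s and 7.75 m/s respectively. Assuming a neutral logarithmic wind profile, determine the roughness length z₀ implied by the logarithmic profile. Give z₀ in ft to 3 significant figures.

z₀ ≈ 0.000377 ft

Log law: V(z) ∝ ln(z/z₀). With r = V₁/V₂ = 6.7/7.75 = 0.86452,
r · ln(z₂/z₀) = ln(z₁/z₀) ⇒ ln z₀ = (ln z₁ − r·ln z₂)/(1 − r)
ln z₀ = (2.99573 − 0.86452×4.70048) / 0.13548 = -7.8822
z₀ = exp(-7.8822) = 0.0003774 ft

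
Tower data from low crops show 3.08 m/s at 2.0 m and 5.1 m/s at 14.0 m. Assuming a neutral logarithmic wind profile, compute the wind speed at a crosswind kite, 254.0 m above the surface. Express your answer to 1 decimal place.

8.1 m/s

Log law: V ∝ ln(z/z₀). From the pair, with r = V₁/V₂ = 0.60392,
ln z₀ = (ln z₁ − r·ln z₂)/(1 − r) = (0.6931 − 0.60392×2.6391)/0.39608 = -2.2739 → z₀ = 0.1029 m
V₃ = V₁ · ln(z₃/z₀)/ln(z₁/z₀) = 3.08 × 7.8112/2.9670 = 8.1086 m/s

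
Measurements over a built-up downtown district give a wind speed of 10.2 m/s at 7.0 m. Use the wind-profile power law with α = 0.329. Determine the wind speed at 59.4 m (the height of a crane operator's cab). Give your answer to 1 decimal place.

Power-law profile: V₂ = V₁ · (z₂/z₁)^α
V₂ = 10.2 × (59.4/7.0)^0.329 = 10.2 × (8.4857)^0.329
    = 10.2 × 2.0209 = 20.6129 m/s

20.6 m/s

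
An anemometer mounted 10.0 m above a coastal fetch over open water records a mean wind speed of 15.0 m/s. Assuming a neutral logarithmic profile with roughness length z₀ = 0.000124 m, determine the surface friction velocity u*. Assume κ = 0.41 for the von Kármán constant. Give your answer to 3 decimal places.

u* ≈ 0.544 m/s

Log law: V(z) = (u*/κ) · ln(z/z₀) ⇒ u* = κ · V / ln(z/z₀)
u* = 0.41 × 15.0 / ln(10.0/0.000124) = 0.41 × 15.0 / 11.2978
   = 6.1500 / 11.2978 = 0.5444 m/s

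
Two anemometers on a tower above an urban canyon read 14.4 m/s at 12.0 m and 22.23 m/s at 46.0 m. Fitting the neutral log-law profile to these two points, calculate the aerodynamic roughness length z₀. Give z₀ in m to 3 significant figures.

z₀ ≈ 1.01 m

Log law: V(z) ∝ ln(z/z₀). With r = V₁/V₂ = 14.4/22.23 = 0.64777,
r · ln(z₂/z₀) = ln(z₁/z₀) ⇒ ln z₀ = (ln z₁ − r·ln z₂)/(1 − r)
ln z₀ = (2.48491 − 0.64777×3.82864) / 0.35223 = 0.0137
z₀ = exp(0.0137) = 1.014 m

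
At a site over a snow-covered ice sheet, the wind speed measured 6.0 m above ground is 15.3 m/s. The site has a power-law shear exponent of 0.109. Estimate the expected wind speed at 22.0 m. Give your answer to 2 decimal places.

Power-law profile: V₂ = V₁ · (z₂/z₁)^α
V₂ = 15.3 × (22.0/6.0)^0.109 = 15.3 × (3.6667)^0.109
    = 15.3 × 1.1521 = 17.6278 m/s

17.63 m/s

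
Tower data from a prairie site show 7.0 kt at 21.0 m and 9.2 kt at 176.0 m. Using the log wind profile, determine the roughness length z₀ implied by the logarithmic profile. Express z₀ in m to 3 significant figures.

z₀ ≈ 0.0242 m

Log law: V(z) ∝ ln(z/z₀). With r = V₁/V₂ = 7.0/9.2 = 0.76087,
r · ln(z₂/z₀) = ln(z₁/z₀) ⇒ ln z₀ = (ln z₁ − r·ln z₂)/(1 − r)
ln z₀ = (3.04452 − 0.76087×5.17048) / 0.23913 = -3.7199
z₀ = exp(-3.7199) = 0.02424 m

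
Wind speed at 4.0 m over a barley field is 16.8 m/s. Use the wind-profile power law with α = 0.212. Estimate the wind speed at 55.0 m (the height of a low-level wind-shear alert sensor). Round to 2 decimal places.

Power-law profile: V₂ = V₁ · (z₂/z₁)^α
V₂ = 16.8 × (55.0/4.0)^0.212 = 16.8 × (13.7500)^0.212
    = 16.8 × 1.7431 = 29.2839 m/s

29.28 m/s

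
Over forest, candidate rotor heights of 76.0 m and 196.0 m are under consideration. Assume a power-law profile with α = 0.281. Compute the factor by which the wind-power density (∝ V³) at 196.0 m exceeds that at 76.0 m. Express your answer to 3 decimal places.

2.223

Speed ratio: V_B/V_A = (z_B/z_A)^α = (196.0/76.0)^0.281 = (2.5789)^0.281 = 1.30501
Power-density ratio: P_B/P_A = (V_B/V_A)³ = (1.30501)³ = 2.22252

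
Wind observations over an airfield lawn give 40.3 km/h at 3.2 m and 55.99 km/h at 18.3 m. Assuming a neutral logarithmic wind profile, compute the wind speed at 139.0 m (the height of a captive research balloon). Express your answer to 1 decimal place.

74.2 km/h

Log law: V ∝ ln(z/z₀). From the pair, with r = V₁/V₂ = 0.71977,
ln z₀ = (ln z₁ − r·ln z₂)/(1 − r) = (1.1632 − 0.71977×2.9069)/0.28023 = -3.3157 → z₀ = 0.03631 m
V₃ = V₁ · ln(z₃/z₀)/ln(z₁/z₀) = 40.3 × 8.2502/4.4788 = 74.2338 km/h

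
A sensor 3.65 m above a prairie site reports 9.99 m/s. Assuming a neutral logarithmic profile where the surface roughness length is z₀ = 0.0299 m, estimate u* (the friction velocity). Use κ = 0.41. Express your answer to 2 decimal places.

u* ≈ 0.85 m/s

Log law: V(z) = (u*/κ) · ln(z/z₀) ⇒ u* = κ · V / ln(z/z₀)
u* = 0.41 × 9.99 / ln(3.65/0.0299) = 0.41 × 9.99 / 4.8046
   = 4.0959 / 4.8046 = 0.8525 m/s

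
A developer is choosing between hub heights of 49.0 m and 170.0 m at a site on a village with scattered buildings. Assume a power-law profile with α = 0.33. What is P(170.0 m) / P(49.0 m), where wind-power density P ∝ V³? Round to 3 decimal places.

Speed ratio: V_B/V_A = (z_B/z_A)^α = (170.0/49.0)^0.33 = (3.4694)^0.33 = 1.50759
Power-density ratio: P_B/P_A = (V_B/V_A)³ = (1.50759)³ = 3.42650

3.426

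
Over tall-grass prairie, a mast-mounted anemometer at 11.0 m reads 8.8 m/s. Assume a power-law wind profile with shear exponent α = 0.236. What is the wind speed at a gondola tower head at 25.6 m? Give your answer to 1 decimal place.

Power-law profile: V₂ = V₁ · (z₂/z₁)^α
V₂ = 8.8 × (25.6/11.0)^0.236 = 8.8 × (2.3273)^0.236
    = 8.8 × 1.2206 = 10.7413 m/s

10.7 m/s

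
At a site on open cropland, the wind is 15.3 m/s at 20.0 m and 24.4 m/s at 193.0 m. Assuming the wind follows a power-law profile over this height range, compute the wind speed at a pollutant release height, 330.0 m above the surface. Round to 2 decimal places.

First find α: α = ln(V₂/V₁)/ln(z₂/z₁) = ln(24.4/15.3)/ln(193.0/20.0) = 0.46673/2.26696 = 0.2059
Extrapolate from 193.0 m to 330.0 m: V₃ = 24.4 × (330.0/193.0)^0.2059 = 24.4 × 1.1168 = 27.2491 m/s

27.25 m/s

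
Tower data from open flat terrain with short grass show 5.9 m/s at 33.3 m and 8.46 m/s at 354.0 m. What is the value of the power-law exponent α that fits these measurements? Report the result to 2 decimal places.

α ≈ 0.15

Power law: V₂/V₁ = (z₂/z₁)^α ⇒ α = ln(V₂/V₁) / ln(z₂/z₁)
α = ln(8.46/5.9) / ln(354.0/33.3) = ln(1.4339) / ln(10.6306)
  = 0.36040 / 2.36374 = 0.15247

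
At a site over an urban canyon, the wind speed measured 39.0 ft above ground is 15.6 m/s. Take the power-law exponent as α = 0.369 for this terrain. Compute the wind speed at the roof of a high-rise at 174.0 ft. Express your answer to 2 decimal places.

27.09 m/s

Power-law profile: V₂ = V₁ · (z₂/z₁)^α
V₂ = 15.6 × (174.0/39.0)^0.369 = 15.6 × (4.4615)^0.369
    = 15.6 × 1.7364 = 27.0885 m/s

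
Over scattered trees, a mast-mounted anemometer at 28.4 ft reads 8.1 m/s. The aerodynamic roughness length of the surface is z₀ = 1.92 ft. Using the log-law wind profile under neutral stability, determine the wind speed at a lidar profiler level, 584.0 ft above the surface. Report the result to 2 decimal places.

Log law: V(z) ∝ ln(z/z₀), so V₂/V₁ = ln(z₂/z₀) / ln(z₁/z₀).
ln(584.0/1.92) = 5.7176, ln(28.4/1.92) = 2.6941
V₂ = 8.1 × 5.7176/2.6941 = 8.1 × 2.1223 = 17.1905 m/s

17.19 m/s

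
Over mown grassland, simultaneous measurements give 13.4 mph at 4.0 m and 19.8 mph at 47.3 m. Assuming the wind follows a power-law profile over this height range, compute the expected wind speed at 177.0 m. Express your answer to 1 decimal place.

First find α: α = ln(V₂/V₁)/ln(z₂/z₁) = ln(19.8/13.4)/ln(47.3/4.0) = 0.39043/2.47022 = 0.1581
Extrapolate from 47.3 m to 177.0 m: V₃ = 19.8 × (177.0/47.3)^0.1581 = 19.8 × 1.2319 = 24.3920 mph

24.4 mph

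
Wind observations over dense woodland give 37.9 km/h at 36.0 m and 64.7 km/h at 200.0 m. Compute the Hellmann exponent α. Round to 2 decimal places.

α ≈ 0.31

Power law: V₂/V₁ = (z₂/z₁)^α ⇒ α = ln(V₂/V₁) / ln(z₂/z₁)
α = ln(64.7/37.9) / ln(200.0/36.0) = ln(1.7071) / ln(5.5556)
  = 0.53481 / 1.71480 = 0.31188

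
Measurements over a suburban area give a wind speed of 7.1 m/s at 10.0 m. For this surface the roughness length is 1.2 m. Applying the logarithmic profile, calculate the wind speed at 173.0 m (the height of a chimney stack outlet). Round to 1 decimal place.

16.6 m/s

Log law: V(z) ∝ ln(z/z₀), so V₂/V₁ = ln(z₂/z₀) / ln(z₁/z₀).
ln(173.0/1.2) = 4.9710, ln(10.0/1.2) = 2.1203
V₂ = 7.1 × 4.9710/2.1203 = 7.1 × 2.3445 = 16.6460 m/s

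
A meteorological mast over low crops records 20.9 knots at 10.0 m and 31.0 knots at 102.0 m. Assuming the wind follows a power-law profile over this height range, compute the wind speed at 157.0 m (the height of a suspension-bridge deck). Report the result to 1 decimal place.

First find α: α = ln(V₂/V₁)/ln(z₂/z₁) = ln(31.0/20.9)/ln(102.0/10.0) = 0.39424/2.32239 = 0.1698
Extrapolate from 102.0 m to 157.0 m: V₃ = 31.0 × (157.0/102.0)^0.1698 = 31.0 × 1.0760 = 33.3547 knots

33.4 knots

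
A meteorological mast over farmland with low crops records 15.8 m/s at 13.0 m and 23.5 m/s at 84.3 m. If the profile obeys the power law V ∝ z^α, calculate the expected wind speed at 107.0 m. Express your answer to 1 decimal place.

24.7 m/s

First find α: α = ln(V₂/V₁)/ln(z₂/z₁) = ln(23.5/15.8)/ln(84.3/13.0) = 0.39699/1.86943 = 0.2124
Extrapolate from 84.3 m to 107.0 m: V₃ = 23.5 × (107.0/84.3)^0.2124 = 23.5 × 1.0519 = 24.7206 m/s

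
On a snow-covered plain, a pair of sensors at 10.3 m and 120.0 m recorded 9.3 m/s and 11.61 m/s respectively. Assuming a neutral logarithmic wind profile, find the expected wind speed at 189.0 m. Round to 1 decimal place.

12.0 m/s

Log law: V ∝ ln(z/z₀). From the pair, with r = V₁/V₂ = 0.80103,
ln z₀ = (ln z₁ − r·ln z₂)/(1 − r) = (2.3321 − 0.80103×4.7875)/0.19897 = -7.5530 → z₀ = 0.0005245 m
V₃ = V₁ · ln(z₃/z₀)/ln(z₁/z₀) = 9.3 × 12.7948/9.8852 = 12.0374 m/s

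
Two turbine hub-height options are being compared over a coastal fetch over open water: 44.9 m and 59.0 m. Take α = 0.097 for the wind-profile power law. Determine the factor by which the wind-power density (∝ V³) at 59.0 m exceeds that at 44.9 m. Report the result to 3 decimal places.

1.083

Speed ratio: V_B/V_A = (z_B/z_A)^α = (59.0/44.9)^0.097 = (1.3140)^0.097 = 1.02684
Power-density ratio: P_B/P_A = (V_B/V_A)³ = (1.02684)³ = 1.08272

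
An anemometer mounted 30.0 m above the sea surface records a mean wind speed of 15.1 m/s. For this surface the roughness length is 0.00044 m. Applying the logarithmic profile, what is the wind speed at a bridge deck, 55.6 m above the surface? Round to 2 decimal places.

15.94 m/s

Log law: V(z) ∝ ln(z/z₀), so V₂/V₁ = ln(z₂/z₀) / ln(z₁/z₀).
ln(55.6/0.00044) = 11.7469, ln(30.0/0.00044) = 11.1299
V₂ = 15.1 × 11.7469/11.1299 = 15.1 × 1.0554 = 15.9371 m/s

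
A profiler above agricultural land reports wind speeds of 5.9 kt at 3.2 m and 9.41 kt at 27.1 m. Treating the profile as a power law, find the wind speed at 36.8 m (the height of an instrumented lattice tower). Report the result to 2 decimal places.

First find α: α = ln(V₂/V₁)/ln(z₂/z₁) = ln(9.41/5.9)/ln(27.1/3.2) = 0.46682/2.13638 = 0.2185
Extrapolate from 27.1 m to 36.8 m: V₃ = 9.41 × (36.8/27.1)^0.2185 = 9.41 × 1.0691 = 10.0606 kt

10.06 kt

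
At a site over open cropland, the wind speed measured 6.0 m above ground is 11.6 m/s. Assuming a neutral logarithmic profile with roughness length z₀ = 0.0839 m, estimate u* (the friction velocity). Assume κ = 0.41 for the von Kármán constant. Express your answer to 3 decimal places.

Log law: V(z) = (u*/κ) · ln(z/z₀) ⇒ u* = κ · V / ln(z/z₀)
u* = 0.41 × 11.6 / ln(6.0/0.0839) = 0.41 × 11.6 / 4.2699
   = 4.7560 / 4.2699 = 1.1138 m/s

u* ≈ 1.114 m/s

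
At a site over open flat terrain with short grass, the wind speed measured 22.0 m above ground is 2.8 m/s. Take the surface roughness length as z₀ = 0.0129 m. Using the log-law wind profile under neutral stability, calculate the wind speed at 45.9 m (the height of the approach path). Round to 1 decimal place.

Log law: V(z) ∝ ln(z/z₀), so V₂/V₁ = ln(z₂/z₀) / ln(z₁/z₀).
ln(45.9/0.0129) = 8.1770, ln(22.0/0.0129) = 7.4416
V₂ = 2.8 × 8.1770/7.4416 = 2.8 × 1.0988 = 3.0767 m/s

3.1 m/s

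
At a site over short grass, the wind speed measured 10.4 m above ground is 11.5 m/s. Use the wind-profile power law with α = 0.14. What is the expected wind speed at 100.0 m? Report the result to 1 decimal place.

15.8 m/s

Power-law profile: V₂ = V₁ · (z₂/z₁)^α
V₂ = 11.5 × (100.0/10.4)^0.14 = 11.5 × (9.6154)^0.14
    = 11.5 × 1.3728 = 15.7875 m/s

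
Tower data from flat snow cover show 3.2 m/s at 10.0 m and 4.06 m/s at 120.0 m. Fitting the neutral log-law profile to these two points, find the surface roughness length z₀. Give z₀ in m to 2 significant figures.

z₀ ≈ 0.00096 m

Log law: V(z) ∝ ln(z/z₀). With r = V₁/V₂ = 3.2/4.06 = 0.78818,
r · ln(z₂/z₀) = ln(z₁/z₀) ⇒ ln z₀ = (ln z₁ − r·ln z₂)/(1 − r)
ln z₀ = (2.30259 − 0.78818×4.78749) / 0.21182 = -6.9436
z₀ = exp(-6.9436) = 0.0009648 m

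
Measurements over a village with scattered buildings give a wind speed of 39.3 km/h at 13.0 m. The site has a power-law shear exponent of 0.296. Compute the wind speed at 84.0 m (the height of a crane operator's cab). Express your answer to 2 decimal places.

Power-law profile: V₂ = V₁ · (z₂/z₁)^α
V₂ = 39.3 × (84.0/13.0)^0.296 = 39.3 × (6.4615)^0.296
    = 39.3 × 1.7372 = 68.2735 km/h

68.27 km/h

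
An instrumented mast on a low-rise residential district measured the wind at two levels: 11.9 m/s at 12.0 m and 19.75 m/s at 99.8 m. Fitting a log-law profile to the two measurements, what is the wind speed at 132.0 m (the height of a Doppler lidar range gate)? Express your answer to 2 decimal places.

20.79 m/s

Log law: V ∝ ln(z/z₀). From the pair, with r = V₁/V₂ = 0.60253,
ln z₀ = (ln z₁ − r·ln z₂)/(1 − r) = (2.4849 − 0.60253×4.6032)/0.39747 = -0.7262 → z₀ = 0.4837 m
V₃ = V₁ · ln(z₃/z₀)/ln(z₁/z₀) = 11.9 × 5.6090/3.2111 = 20.7863 m/s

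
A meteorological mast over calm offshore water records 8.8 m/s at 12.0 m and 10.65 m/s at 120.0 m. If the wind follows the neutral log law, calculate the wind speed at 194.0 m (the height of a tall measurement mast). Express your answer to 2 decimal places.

Log law: V ∝ ln(z/z₀). From the pair, with r = V₁/V₂ = 0.82629,
ln z₀ = (ln z₁ − r·ln z₂)/(1 − r) = (2.4849 − 0.82629×4.7875)/0.17371 = -8.4679 → z₀ = 0.0002101 m
V₃ = V₁ · ln(z₃/z₀)/ln(z₁/z₀) = 8.8 × 13.7358/10.9528 = 11.0359 m/s

11.04 m/s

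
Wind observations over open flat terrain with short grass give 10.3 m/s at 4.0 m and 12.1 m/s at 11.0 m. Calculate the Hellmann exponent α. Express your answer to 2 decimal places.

Power law: V₂/V₁ = (z₂/z₁)^α ⇒ α = ln(V₂/V₁) / ln(z₂/z₁)
α = ln(12.1/10.3) / ln(11.0/4.0) = ln(1.1748) / ln(2.7500)
  = 0.16106 / 1.01160 = 0.15921

α ≈ 0.16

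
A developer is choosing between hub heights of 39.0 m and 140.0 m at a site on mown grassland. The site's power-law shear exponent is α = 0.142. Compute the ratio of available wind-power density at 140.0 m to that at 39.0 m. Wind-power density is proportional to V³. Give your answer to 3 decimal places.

Speed ratio: V_B/V_A = (z_B/z_A)^α = (140.0/39.0)^0.142 = (3.5897)^0.142 = 1.19900
Power-density ratio: P_B/P_A = (V_B/V_A)³ = (1.19900)³ = 1.72368

1.724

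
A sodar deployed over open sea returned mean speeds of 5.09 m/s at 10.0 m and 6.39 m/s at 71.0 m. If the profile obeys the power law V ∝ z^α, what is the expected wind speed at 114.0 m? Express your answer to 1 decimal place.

First find α: α = ln(V₂/V₁)/ln(z₂/z₁) = ln(6.39/5.09)/ln(71.0/10.0) = 0.22746/1.96009 = 0.1160
Extrapolate from 71.0 m to 114.0 m: V₃ = 6.39 × (114.0/71.0)^0.1160 = 6.39 × 1.0565 = 6.7509 m/s

6.8 m/s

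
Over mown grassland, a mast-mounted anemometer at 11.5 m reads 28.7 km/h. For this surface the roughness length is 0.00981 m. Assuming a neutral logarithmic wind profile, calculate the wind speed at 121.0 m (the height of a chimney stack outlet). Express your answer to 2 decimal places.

Log law: V(z) ∝ ln(z/z₀), so V₂/V₁ = ln(z₂/z₀) / ln(z₁/z₀).
ln(121.0/0.00981) = 9.4201, ln(11.5/0.00981) = 7.0667
V₂ = 28.7 × 9.4201/7.0667 = 28.7 × 1.3330 = 38.2580 km/h

38.26 km/h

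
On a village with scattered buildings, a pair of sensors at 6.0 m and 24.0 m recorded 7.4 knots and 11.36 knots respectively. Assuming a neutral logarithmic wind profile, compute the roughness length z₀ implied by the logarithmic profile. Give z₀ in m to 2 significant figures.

Log law: V(z) ∝ ln(z/z₀). With r = V₁/V₂ = 7.4/11.36 = 0.65141,
r · ln(z₂/z₀) = ln(z₁/z₀) ⇒ ln z₀ = (ln z₁ − r·ln z₂)/(1 − r)
ln z₀ = (1.79176 − 0.65141×3.17805) / 0.34859 = -0.7988
z₀ = exp(-0.7988) = 0.4499 m

z₀ ≈ 0.45 m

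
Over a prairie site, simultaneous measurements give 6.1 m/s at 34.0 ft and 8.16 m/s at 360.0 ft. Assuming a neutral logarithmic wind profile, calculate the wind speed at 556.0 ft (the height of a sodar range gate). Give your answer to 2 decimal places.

8.54 m/s

Log law: V ∝ ln(z/z₀). From the pair, with r = V₁/V₂ = 0.74755,
ln z₀ = (ln z₁ − r·ln z₂)/(1 − r) = (3.5264 − 0.74755×5.8861)/0.25245 = -3.4612 → z₀ = 0.03139 ft
V₃ = V₁ · ln(z₃/z₀)/ln(z₁/z₀) = 6.1 × 9.7820/6.9876 = 8.5395 m/s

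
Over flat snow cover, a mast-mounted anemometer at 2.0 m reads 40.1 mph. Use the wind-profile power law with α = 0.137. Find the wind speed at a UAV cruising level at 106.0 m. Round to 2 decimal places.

Power-law profile: V₂ = V₁ · (z₂/z₁)^α
V₂ = 40.1 × (106.0/2.0)^0.137 = 40.1 × (53.0000)^0.137
    = 40.1 × 1.7228 = 69.0828 mph

69.08 mph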